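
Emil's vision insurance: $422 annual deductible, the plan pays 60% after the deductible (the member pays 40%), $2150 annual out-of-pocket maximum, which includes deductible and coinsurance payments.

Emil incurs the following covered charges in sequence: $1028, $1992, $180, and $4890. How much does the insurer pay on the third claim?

$108

Claim 1 ($1028): $422 finishes the deductible; $606 goes to coinsurance; 40% of $606 = $242.40. Member owes $664.40 (running OOP $664.40). Insurer: $1028 − $664.40 = $363.60.
Claim 2 ($1992): deductible already satisfied, so member's share is 40% × $1992 = $796.80. Cost to member: $796.80. OOP to date $1461.20. Insurer: $1992 − $796.80 = $1195.20.
Claim 3 ($180): deductible already satisfied, so member's share is 40% × $180 = $72. Cost to member: $72. OOP to date $1533.20. Insurer: $180 − $72 = $108.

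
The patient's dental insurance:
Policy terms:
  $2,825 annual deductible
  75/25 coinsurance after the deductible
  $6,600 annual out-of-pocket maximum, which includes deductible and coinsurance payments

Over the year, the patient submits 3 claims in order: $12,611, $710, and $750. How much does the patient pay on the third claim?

Bill 1, $12,611: $2,825 finishes the deductible; $9,786 goes to coinsurance; 25% of $9,786 = $2,446.50. Patient owes $5,271.50 (running OOP $5,271.50).
Bill 2, $710: 25% coinsurance on $710 = $177.50. Patient owes $177.50 (running OOP $5,449).
Bill 3, $750: deductible already satisfied, so patient's share is 25% × $750 = $187.50. Patient pays $187.50; OOP now $5,636.50.

$187.50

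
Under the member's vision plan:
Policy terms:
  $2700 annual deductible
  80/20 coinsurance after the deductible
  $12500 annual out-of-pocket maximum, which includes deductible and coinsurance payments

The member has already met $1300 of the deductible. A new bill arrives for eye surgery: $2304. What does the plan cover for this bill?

$1300 of the $2700 deductible is already met, leaving $1400.
The remaining $904 (= $2304 − $1400) moves to coinsurance.
Member's 20% share of $904 is $180.80.
Member responsibility before any cap: $1400 + $180.80 = $1580.80.
Year-to-date out-of-pocket becomes $1300 + $1580.80 = $2880.80, still under the $12500 maximum, so no cap applies.
The insurer covers the remainder: $2304 − $1580.80 = $723.20.

$723.20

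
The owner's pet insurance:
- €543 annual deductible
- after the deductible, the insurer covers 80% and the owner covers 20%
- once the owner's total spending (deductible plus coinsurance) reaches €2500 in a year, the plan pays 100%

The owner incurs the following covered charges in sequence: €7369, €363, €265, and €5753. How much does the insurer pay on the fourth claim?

#1 (€7369): deductible takes €543, €6826 remains; 20% of €6826 = €1365.20. Cost to owner: €1908.20. OOP to date €1908.20. Insurer: €7369 − €1908.20 = €5460.80.
#2 (€363): deductible met; 20% of €363 = €72.60. Owner owes €72.60 (running OOP €1980.80). Insurer: €363 − €72.60 = €290.40.
#3 (€265): 20% coinsurance on €265 = €53. Owner owes €53 (running OOP €2033.80). Plan pays €265 − €53 = €212.
#4 (€5753): deductible already satisfied, so owner's share is 20% × €5753 = €1150.60. OOP would hit €3184.40 > €2500, so the cap limits the owner to €2500 − €2033.80 = €466.20. Plan pays €5753 − €466.20 = €5286.80.

€5286.80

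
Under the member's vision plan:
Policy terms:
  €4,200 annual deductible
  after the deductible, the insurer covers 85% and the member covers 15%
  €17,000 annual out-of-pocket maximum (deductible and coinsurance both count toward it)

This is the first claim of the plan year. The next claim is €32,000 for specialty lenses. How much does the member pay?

€8,370

Deductible not yet touched, so the first €4,200 of the bill goes to the deductible.
After the €4,200 deductible portion, €32,000 − €4,200 = €27,800 is subject to coinsurance.
15% of €27,800 = €4,170 falls to the member.
Member responsibility before any cap: €4,200 + €4,170 = €8,370.
Year-to-date out-of-pocket becomes €0 + €8,370 = €8,370, still under the €17,000 maximum, so no cap applies.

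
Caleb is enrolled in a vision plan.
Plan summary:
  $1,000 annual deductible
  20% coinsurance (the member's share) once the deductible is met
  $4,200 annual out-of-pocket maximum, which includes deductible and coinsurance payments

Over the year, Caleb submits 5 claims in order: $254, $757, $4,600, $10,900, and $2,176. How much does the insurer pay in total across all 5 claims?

Claim 1 ($254): entire amount goes to the deductible. Member owes $254 (running OOP $254). Insurer: $254 − $254 = $0.
Claim 2 ($757): $746 finishes the deductible; $11 goes to coinsurance; coinsurance $11 × 20% = $2.20. Member owes $748.20 (running OOP $1,002.20). Plan pays $757 − $748.20 = $8.80.
Claim 3 ($4,600): deductible met; 20% of $4,600 = $920. Member owes $920 (running OOP $1,922.20). Plan pays $4,600 − $920 = $3,680.
Claim 4 ($10,900): 20% coinsurance on $10,900 = $2,180. Member pays $2,180; OOP now $4,102.20. Plan pays $10,900 − $2,180 = $8,720.
Claim 5 ($2,176): deductible already satisfied, so member's share is 20% × $2,176 = $435.20. OOP would hit $4,537.40 > $4,200, so the cap limits the member to $4,200 − $4,102.20 = $97.80. Insurer: $2,176 − $97.80 = $2,078.20.
Insurer total: $0 + $8.80 + $3,680 + $8,720 + $2,078.20 = $14,487.

$14,487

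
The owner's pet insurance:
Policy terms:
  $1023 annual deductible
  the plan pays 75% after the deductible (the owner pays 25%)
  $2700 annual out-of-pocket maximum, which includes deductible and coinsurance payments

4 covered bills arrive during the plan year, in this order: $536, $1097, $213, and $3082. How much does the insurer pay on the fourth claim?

$2311.50

Claim 1 — $536: fully absorbed by the deductible. Owner pays $536; OOP now $536. Plan pays $536 − $536 = $0.
Claim 2 — $1097: $487 finishes the deductible; $610 goes to coinsurance; coinsurance $610 × 25% = $152.50. Cost to owner: $639.50. OOP to date $1175.50. Plan pays $1097 − $639.50 = $457.50.
Claim 3 — $213: deductible already satisfied, so owner's share is 25% × $213 = $53.25. Owner pays $53.25; OOP now $1228.75. Insurer: $213 − $53.25 = $159.75.
Claim 4 — $3082: 25% coinsurance on $3082 = $770.50. Owner pays $770.50; OOP now $1999.25. Insurer: $3082 − $770.50 = $2311.50.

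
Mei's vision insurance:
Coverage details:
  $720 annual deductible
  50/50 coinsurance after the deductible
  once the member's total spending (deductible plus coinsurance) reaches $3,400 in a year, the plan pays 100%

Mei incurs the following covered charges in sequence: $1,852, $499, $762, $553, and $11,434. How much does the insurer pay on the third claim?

#1 ($1,852): $720 to deductible, leaving $1,132; coinsurance $1,132 × 50% = $566. Cost to member: $1,286. OOP to date $1,286. Plan pays $1,852 − $1,286 = $566.
#2 ($499): deductible already satisfied, so member's share is 50% × $499 = $249.50. Member owes $249.50 (running OOP $1,535.50). Plan pays $499 − $249.50 = $249.50.
#3 ($762): deductible already satisfied, so member's share is 50% × $762 = $381. Member pays $381; OOP now $1,916.50. Plan pays $762 − $381 = $381.

$381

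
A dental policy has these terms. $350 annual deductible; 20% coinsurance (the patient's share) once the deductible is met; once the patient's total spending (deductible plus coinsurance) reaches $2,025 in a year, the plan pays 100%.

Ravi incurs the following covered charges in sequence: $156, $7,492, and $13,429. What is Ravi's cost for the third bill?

Bill 1, $156: all of it applies to the deductible. Patient owes $156 (running OOP $156).
Bill 2, $7,492: $194 to deductible, leaving $7,298; patient's 20% is $1,459.60. Patient pays $1,653.60; OOP now $1,809.60.
Bill 3, $13,429: deductible met; 20% of $13,429 = $2,685.80. That would push OOP to $4,495.40, over the $2,025 cap, so patient pays $2,025 − $1,809.60 = $215.40.

$215.40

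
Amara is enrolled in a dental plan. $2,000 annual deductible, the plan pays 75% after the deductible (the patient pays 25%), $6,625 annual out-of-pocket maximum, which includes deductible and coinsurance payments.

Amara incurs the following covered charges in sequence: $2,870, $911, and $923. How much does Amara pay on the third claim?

#1 ($2,870): $2,000 to deductible, leaving $870; patient's 25% is $217.50. Cost to patient: $2,217.50. OOP to date $2,217.50.
#2 ($911): 25% coinsurance on $911 = $227.75. Cost to patient: $227.75. OOP to date $2,445.25.
#3 ($923): 25% coinsurance on $923 = $230.75. Patient owes $230.75 (running OOP $2,676).

$230.75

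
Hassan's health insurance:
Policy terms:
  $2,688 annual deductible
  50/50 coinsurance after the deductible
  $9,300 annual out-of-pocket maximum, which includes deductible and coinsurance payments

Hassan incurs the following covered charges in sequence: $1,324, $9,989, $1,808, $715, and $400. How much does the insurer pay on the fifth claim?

#1 ($1,324): all of it applies to the deductible. Patient pays $1,324; OOP now $1,324. Insurer: $1,324 − $1,324 = $0.
#2 ($9,989): deductible takes $1,364, $8,625 remains; coinsurance $8,625 × 50% = $4,312.50. Patient owes $5,676.50 (running OOP $7,000.50). Insurer: $9,989 − $5,676.50 = $4,312.50.
#3 ($1,808): deductible already satisfied, so patient's share is 50% × $1,808 = $904. Patient owes $904 (running OOP $7,904.50). Insurer: $1,808 − $904 = $904.
#4 ($715): deductible already satisfied, so patient's share is 50% × $715 = $357.50. Cost to patient: $357.50. OOP to date $8,262. Plan pays $715 − $357.50 = $357.50.
#5 ($400): deductible met; 50% of $400 = $200. Patient pays $200; OOP now $8,462. Insurer: $400 − $200 = $200.

$200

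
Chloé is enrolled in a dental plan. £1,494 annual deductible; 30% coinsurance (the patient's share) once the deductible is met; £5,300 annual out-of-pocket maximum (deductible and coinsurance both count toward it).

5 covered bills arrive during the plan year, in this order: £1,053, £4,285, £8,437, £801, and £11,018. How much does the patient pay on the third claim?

Claim 1 (£1,053): entire amount goes to the deductible. Patient owes £1,053 (running OOP £1,053).
Claim 2 (£4,285): £441 finishes the deductible; £3,844 goes to coinsurance; 30% of £3,844 = £1,153.20. Patient pays £1,594.20; OOP now £2,647.20.
Claim 3 (£8,437): 30% coinsurance on £8,437 = £2,531.10. Patient owes £2,531.10 (running OOP £5,178.30).

£2,531.10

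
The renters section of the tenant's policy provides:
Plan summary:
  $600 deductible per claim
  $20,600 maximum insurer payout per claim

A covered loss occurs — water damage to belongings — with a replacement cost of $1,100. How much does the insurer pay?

Subtract the deductible: $1,100 − $600 = $500.
That's under the $20,600 cap, so the insurer reimburses the full $500.

$500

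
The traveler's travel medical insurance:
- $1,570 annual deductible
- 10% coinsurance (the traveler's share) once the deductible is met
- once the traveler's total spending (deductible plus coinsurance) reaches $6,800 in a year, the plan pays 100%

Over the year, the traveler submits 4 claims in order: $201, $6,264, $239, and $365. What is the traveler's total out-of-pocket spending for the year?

Bill 1, $201: fully absorbed by the deductible. Traveler owes $201 (running OOP $201).
Bill 2, $6,264: deductible takes $1,369, $4,895 remains; 10% of $4,895 = $489.50. Cost to traveler: $1,858.50. OOP to date $2,059.50.
Bill 3, $239: deductible already satisfied, so traveler's share is 10% × $239 = $23.90. Traveler pays $23.90; OOP now $2,083.40.
Bill 4, $365: 10% coinsurance on $365 = $36.50. Cost to traveler: $36.50. OOP to date $2,119.90.
Total paid by the traveler: $201 + $1,858.50 + $23.90 + $36.50 = $2,119.90.

$2,119.90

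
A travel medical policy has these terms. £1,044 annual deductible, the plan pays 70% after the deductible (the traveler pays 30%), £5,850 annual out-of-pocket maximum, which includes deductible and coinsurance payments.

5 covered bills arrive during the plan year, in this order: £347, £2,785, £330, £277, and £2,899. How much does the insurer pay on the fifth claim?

Claim 1 (£347): entire amount goes to the deductible. Traveler pays £347; OOP now £347. Plan pays £347 − £347 = £0.
Claim 2 (£2,785): £697 finishes the deductible; £2,088 goes to coinsurance; traveler's 30% is £626.40. Cost to traveler: £1,323.40. OOP to date £1,670.40. Insurer: £2,785 − £1,323.40 = £1,461.60.
Claim 3 (£330): deductible already satisfied, so traveler's share is 30% × £330 = £99. Traveler pays £99; OOP now £1,769.40. Insurer: £330 − £99 = £231.
Claim 4 (£277): deductible already satisfied, so traveler's share is 30% × £277 = £83.10. Traveler owes £83.10 (running OOP £1,852.50). Plan pays £277 − £83.10 = £193.90.
Claim 5 (£2,899): 30% coinsurance on £2,899 = £869.70. Cost to traveler: £869.70. OOP to date £2,722.20. Plan pays £2,899 − £869.70 = £2,029.30.

£2,029.30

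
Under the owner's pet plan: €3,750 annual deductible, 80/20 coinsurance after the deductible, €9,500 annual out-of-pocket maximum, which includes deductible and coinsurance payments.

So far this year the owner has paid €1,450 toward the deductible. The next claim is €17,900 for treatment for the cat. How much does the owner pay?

Deductible still to meet: €3,750 − €1,450 = €2,300.
That leaves €17,900 − €2,300 = €15,600 for coinsurance.
Coinsurance: €15,600 × 20% = €3,120.
Owner responsibility before any cap: €2,300 + €3,120 = €5,420.
Cumulative spending €1,450 + €5,420 = €6,870 stays under the €9,500 maximum.

€5,420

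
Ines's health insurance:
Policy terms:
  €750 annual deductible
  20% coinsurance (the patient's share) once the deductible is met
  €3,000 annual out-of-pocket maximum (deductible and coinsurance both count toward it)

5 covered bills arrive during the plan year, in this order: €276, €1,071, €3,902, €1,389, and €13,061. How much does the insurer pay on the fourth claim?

€1,111.20

Bill 1, €276: all of it applies to the deductible. Patient owes €276 (running OOP €276). Insurer: €276 − €276 = €0.
Bill 2, €1,071: deductible takes €474, €597 remains; coinsurance €597 × 20% = €119.40. Patient owes €593.40 (running OOP €869.40). Plan pays €1,071 − €593.40 = €477.60.
Bill 3, €3,902: deductible already satisfied, so patient's share is 20% × €3,902 = €780.40. Cost to patient: €780.40. OOP to date €1,649.80. Plan pays €3,902 − €780.40 = €3,121.60.
Bill 4, €1,389: deductible met; 20% of €1,389 = €277.80. Patient pays €277.80; OOP now €1,927.60. Insurer: €1,389 − €277.80 = €1,111.20.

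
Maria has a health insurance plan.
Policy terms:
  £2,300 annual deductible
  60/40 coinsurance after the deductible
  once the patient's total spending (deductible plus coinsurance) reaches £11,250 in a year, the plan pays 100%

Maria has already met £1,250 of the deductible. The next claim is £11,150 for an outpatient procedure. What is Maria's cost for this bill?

£5,090

Deductible still to meet: £2,300 − £1,250 = £1,050.
The remaining £10,100 (= £11,150 − £1,050) moves to coinsurance.
Patient's 40% share of £10,100 is £4,040.
Patient responsibility before any cap: £1,050 + £4,040 = £5,090.
Total out-of-pocket so far would be £1,250 + £5,090 = £6,340, below the £11,250 cap — no reduction.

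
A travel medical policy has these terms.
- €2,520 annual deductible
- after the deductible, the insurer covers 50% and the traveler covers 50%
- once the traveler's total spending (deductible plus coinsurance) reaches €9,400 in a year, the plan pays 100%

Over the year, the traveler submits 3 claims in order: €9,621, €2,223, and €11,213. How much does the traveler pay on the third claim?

€2,218

Claim 1 (€9,621): €2,520 to deductible, leaving €7,101; traveler's 50% is €3,550.50. Traveler pays €6,070.50; OOP now €6,070.50.
Claim 2 (€2,223): deductible already satisfied, so traveler's share is 50% × €2,223 = €1,111.50. Traveler pays €1,111.50; OOP now €7,182.
Claim 3 (€11,213): deductible already satisfied, so traveler's share is 50% × €11,213 = €5,606.50. OOP would hit €12,788.50 > €9,400, so the cap limits the traveler to €9,400 − €7,182 = €2,218.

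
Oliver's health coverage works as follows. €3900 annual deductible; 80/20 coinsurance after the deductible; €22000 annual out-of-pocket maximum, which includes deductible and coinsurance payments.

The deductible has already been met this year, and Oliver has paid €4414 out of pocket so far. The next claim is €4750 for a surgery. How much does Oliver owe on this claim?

With the deductible met, the entire €4750 is subject to coinsurance.
20% of €4750 = €950 falls to the patient.
Cumulative spending €4414 + €950 = €5364 stays under the €22000 maximum.

€950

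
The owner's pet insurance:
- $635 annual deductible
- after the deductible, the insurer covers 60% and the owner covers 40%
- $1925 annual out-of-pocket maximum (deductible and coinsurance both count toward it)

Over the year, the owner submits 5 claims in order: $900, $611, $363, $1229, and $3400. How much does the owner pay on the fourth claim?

Claim 1 — $900: $635 to deductible, leaving $265; 40% of $265 = $106. Owner owes $741 (running OOP $741).
Claim 2 — $611: 40% coinsurance on $611 = $244.40. Cost to owner: $244.40. OOP to date $985.40.
Claim 3 — $363: deductible already satisfied, so owner's share is 40% × $363 = $145.20. Owner owes $145.20 (running OOP $1130.60).
Claim 4 — $1229: deductible met; 40% of $1229 = $491.60. Cost to owner: $491.60. OOP to date $1622.20.

$491.60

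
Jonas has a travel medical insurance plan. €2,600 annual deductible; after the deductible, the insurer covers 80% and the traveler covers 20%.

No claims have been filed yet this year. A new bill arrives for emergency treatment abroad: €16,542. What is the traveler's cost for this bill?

€5,388.40

The full €2,600 deductible is still open; €2,600 of this bill applies to it.
That leaves €16,542 − €2,600 = €13,942 for coinsurance.
20% of €13,942 = €2,788.40 falls to the traveler.
So the traveler owes €2,600 + €2,788.40 = €5,388.40.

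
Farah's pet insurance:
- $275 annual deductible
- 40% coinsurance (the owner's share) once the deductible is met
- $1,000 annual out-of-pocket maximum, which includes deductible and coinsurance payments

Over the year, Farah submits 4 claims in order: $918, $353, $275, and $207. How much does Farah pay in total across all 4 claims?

#1 ($918): $275 to deductible, leaving $643; coinsurance $643 × 40% = $257.20. Owner owes $532.20 (running OOP $532.20).
#2 ($353): deductible met; 40% of $353 = $141.20. Owner pays $141.20; OOP now $673.40.
#3 ($275): 40% coinsurance on $275 = $110. Cost to owner: $110. OOP to date $783.40.
#4 ($207): deductible met; 40% of $207 = $82.80. Owner owes $82.80 (running OOP $866.20).
Summing the owner's payments: $532.20 + $141.20 + $110 + $82.80 = $866.20.

$866.20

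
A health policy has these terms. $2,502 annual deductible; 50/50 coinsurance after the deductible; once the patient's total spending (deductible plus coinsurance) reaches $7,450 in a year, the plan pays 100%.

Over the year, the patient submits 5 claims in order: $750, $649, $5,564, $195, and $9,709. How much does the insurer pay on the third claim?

$2,230.50

#1 ($750): fully absorbed by the deductible. Cost to patient: $750. OOP to date $750. Plan pays $750 − $750 = $0.
#2 ($649): all of it applies to the deductible. Patient owes $649 (running OOP $1,399). Plan pays $649 − $649 = $0.
#3 ($5,564): $1,103 finishes the deductible; $4,461 goes to coinsurance; patient's 50% is $2,230.50. Cost to patient: $3,333.50. OOP to date $4,732.50. Insurer: $5,564 − $3,333.50 = $2,230.50.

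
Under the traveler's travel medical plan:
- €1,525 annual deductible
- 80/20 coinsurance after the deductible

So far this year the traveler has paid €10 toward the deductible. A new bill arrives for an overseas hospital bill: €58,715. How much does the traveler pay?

€12,955

Remaining deductible: €1,525 − €10 = €1,515.
After the €1,515 deductible portion, €58,715 − €1,515 = €57,200 is subject to coinsurance.
Coinsurance: €57,200 × 20% = €11,440.
Traveler responsibility: €1,515 + €11,440 = €12,955.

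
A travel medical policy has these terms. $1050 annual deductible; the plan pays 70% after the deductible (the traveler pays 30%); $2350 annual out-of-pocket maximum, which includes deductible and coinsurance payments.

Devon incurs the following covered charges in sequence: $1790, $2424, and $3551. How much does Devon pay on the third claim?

Claim 1 — $1790: $1050 finishes the deductible; $740 goes to coinsurance; 30% of $740 = $222. Traveler pays $1272; OOP now $1272.
Claim 2 — $2424: deductible already satisfied, so traveler's share is 30% × $2424 = $727.20. Cost to traveler: $727.20. OOP to date $1999.20.
Claim 3 — $3551: deductible already satisfied, so traveler's share is 30% × $3551 = $1065.30. That would push OOP to $3064.50, over the $2350 cap, so traveler pays $2350 − $1999.20 = $350.80.

$350.80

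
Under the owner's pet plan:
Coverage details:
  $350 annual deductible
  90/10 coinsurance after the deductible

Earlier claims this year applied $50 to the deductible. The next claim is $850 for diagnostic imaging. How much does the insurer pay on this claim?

$495

Deductible still to meet: $350 − $50 = $300.
The remaining $550 (= $850 − $300) moves to coinsurance.
Owner's 10% share of $550 is $55.
So the owner owes $300 + $55 = $355.
Insurer pays the balance: $850 − $355 = $495.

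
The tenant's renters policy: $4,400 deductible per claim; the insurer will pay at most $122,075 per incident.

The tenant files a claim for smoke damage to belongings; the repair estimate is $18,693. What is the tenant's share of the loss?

$4,400

After the deductible, $18,693 − $4,400 = $14,293 remains.
$14,293 is within the $122,075 limit, so the insurer pays $14,293.
Out of pocket: $18,693 − $14,293 = $4,400.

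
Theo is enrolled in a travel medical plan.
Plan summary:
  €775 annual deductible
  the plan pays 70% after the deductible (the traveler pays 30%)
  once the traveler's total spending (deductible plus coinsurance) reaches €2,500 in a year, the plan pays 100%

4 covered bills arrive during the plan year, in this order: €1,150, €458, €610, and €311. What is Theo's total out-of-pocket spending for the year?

Bill 1, €1,150: deductible takes €775, €375 remains; traveler's 30% is €112.50. Cost to traveler: €887.50. OOP to date €887.50.
Bill 2, €458: deductible met; 30% of €458 = €137.40. Traveler owes €137.40 (running OOP €1,024.90).
Bill 3, €610: deductible met; 30% of €610 = €183. Traveler owes €183 (running OOP €1,207.90).
Bill 4, €311: deductible met; 30% of €311 = €93.30. Traveler owes €93.30 (running OOP €1,301.20).
Total paid by the traveler: €887.50 + €137.40 + €183 + €93.30 = €1,301.20.

€1,301.20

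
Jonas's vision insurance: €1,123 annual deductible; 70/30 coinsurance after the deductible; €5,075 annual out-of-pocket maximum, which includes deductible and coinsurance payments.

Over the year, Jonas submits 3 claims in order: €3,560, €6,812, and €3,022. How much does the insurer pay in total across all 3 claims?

€8,589.70

Claim 1 — €3,560: €1,123 to deductible, leaving €2,437; member's 30% is €731.10. Member pays €1,854.10; OOP now €1,854.10. Plan pays €3,560 − €1,854.10 = €1,705.90.
Claim 2 — €6,812: 30% coinsurance on €6,812 = €2,043.60. Cost to member: €2,043.60. OOP to date €3,897.70. Plan pays €6,812 − €2,043.60 = €4,768.40.
Claim 3 — €3,022: deductible met; 30% of €3,022 = €906.60. Member owes €906.60 (running OOP €4,804.30). Insurer: €3,022 − €906.60 = €2,115.40.
Insurer total: €1,705.90 + €4,768.40 + €2,115.40 = €8,589.70.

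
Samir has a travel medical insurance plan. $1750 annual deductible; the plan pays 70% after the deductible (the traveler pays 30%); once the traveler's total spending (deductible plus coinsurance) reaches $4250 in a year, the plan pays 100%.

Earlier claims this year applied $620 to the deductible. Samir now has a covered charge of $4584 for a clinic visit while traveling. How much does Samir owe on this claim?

Deductible still to meet: $1750 − $620 = $1130.
That leaves $4584 − $1130 = $3454 for coinsurance.
Traveler's 30% share of $3454 is $1036.20.
So the traveler owes $1130 + $1036.20 = $2166.20 before any cap.
Cumulative spending $620 + $2166.20 = $2786.20 stays under the $4250 maximum.

$2166.20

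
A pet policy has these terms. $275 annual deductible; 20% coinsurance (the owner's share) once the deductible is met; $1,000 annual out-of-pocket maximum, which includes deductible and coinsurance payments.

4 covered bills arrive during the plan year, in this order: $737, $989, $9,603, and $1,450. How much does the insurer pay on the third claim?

Claim 1 — $737: deductible takes $275, $462 remains; 20% of $462 = $92.40. Owner pays $367.40; OOP now $367.40. Insurer: $737 − $367.40 = $369.60.
Claim 2 — $989: 20% coinsurance on $989 = $197.80. Owner owes $197.80 (running OOP $565.20). Plan pays $989 − $197.80 = $791.20.
Claim 3 — $9,603: deductible already satisfied, so owner's share is 20% × $9,603 = $1,920.60. OOP would hit $2,485.80 > $1,000, so the cap limits the owner to $1,000 − $565.20 = $434.80. Insurer: $9,603 − $434.80 = $9,168.20.

$9,168.20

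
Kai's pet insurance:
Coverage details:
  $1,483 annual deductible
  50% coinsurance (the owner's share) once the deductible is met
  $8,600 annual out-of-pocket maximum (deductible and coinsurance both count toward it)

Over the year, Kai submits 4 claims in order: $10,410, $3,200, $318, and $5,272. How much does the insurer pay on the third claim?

$159

Bill 1, $10,410: $1,483 to deductible, leaving $8,927; 50% of $8,927 = $4,463.50. Owner owes $5,946.50 (running OOP $5,946.50). Plan pays $10,410 − $5,946.50 = $4,463.50.
Bill 2, $3,200: deductible met; 50% of $3,200 = $1,600. Owner pays $1,600; OOP now $7,546.50. Insurer: $3,200 − $1,600 = $1,600.
Bill 3, $318: deductible met; 50% of $318 = $159. Cost to owner: $159. OOP to date $7,705.50. Insurer: $318 − $159 = $159.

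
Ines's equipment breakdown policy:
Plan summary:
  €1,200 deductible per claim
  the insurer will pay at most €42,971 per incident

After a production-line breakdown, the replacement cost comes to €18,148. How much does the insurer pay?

€16,948

Subtract the deductible: €18,148 − €1,200 = €16,948.
That's under the €42,971 cap, so the insurer reimburses the full €16,948.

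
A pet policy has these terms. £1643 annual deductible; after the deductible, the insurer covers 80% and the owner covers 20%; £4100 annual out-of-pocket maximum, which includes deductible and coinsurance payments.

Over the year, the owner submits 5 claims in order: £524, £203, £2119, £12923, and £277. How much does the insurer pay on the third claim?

£962.40

Bill 1, £524: entire amount goes to the deductible. Owner pays £524; OOP now £524. Insurer: £524 − £524 = £0.
Bill 2, £203: all of it applies to the deductible. Owner pays £203; OOP now £727. Plan pays £203 − £203 = £0.
Bill 3, £2119: £916 to deductible, leaving £1203; owner's 20% is £240.60. Cost to owner: £1156.60. OOP to date £1883.60. Plan pays £2119 − £1156.60 = £962.40.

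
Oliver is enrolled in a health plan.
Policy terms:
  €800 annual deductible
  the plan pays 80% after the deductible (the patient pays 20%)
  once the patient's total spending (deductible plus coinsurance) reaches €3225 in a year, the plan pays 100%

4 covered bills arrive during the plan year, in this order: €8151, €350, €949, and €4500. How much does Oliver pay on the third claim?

€189.80

Bill 1, €8151: deductible takes €800, €7351 remains; patient's 20% is €1470.20. Patient pays €2270.20; OOP now €2270.20.
Bill 2, €350: deductible met; 20% of €350 = €70. Patient owes €70 (running OOP €2340.20).
Bill 3, €949: deductible met; 20% of €949 = €189.80. Patient pays €189.80; OOP now €2530.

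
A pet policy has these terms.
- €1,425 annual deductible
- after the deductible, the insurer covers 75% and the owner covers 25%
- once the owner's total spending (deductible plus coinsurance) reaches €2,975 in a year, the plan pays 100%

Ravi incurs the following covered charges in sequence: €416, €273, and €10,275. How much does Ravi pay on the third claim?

€2,286

Bill 1, €416: entire amount goes to the deductible. Owner owes €416 (running OOP €416).
Bill 2, €273: all of it applies to the deductible. Owner pays €273; OOP now €689.
Bill 3, €10,275: deductible takes €736, €9,539 remains; 25% of €9,539 = €2,384.75. Together that's €736 + €2,384.75 = €3,120.75. Adding that to €689 gives €3,809.75, past the €2,975 cap; owner pays only €2,975 − €689 = €2,286.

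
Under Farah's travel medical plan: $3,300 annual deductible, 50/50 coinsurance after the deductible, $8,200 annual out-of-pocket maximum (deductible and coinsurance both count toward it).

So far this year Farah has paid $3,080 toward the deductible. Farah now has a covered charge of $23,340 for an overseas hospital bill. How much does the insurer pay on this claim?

Remaining deductible: $3,300 − $3,080 = $220.
The remaining $23,120 (= $23,340 − $220) moves to coinsurance.
50% of $23,120 = $11,560 falls to the traveler.
Traveler responsibility before any cap: $220 + $11,560 = $11,780.
That would bring total out-of-pocket to $14,860, past the $8,200 cap. The traveler is capped at $8,200 − $3,080 = $5,120 on this claim.
The insurer covers the remainder: $23,340 − $5,120 = $18,220.

$18,220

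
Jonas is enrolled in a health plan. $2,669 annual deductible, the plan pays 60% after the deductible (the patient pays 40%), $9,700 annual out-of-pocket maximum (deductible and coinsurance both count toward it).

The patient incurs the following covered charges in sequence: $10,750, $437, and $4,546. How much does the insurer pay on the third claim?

$2,727.60

Bill 1, $10,750: deductible takes $2,669, $8,081 remains; coinsurance $8,081 × 40% = $3,232.40. Patient pays $5,901.40; OOP now $5,901.40. Plan pays $10,750 − $5,901.40 = $4,848.60.
Bill 2, $437: 40% coinsurance on $437 = $174.80. Cost to patient: $174.80. OOP to date $6,076.20. Plan pays $437 − $174.80 = $262.20.
Bill 3, $4,546: deductible met; 40% of $4,546 = $1,818.40. Cost to patient: $1,818.40. OOP to date $7,894.60. Plan pays $4,546 − $1,818.40 = $2,727.60.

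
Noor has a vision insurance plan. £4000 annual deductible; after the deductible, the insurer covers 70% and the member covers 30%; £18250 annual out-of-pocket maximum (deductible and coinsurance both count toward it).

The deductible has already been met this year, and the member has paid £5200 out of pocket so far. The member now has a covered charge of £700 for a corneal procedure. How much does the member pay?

The deductible is already satisfied, so the full bill goes to coinsurance.
30% of £700 = £210 falls to the member.
Year-to-date out-of-pocket becomes £5200 + £210 = £5410, still under the £18250 maximum, so no cap applies.

£210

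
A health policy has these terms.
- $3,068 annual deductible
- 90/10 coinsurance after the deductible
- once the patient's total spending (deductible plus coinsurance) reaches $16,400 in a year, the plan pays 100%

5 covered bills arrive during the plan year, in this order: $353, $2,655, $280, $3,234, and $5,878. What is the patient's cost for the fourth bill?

$323.40

Claim 1 — $353: fully absorbed by the deductible. Patient owes $353 (running OOP $353).
Claim 2 — $2,655: fully absorbed by the deductible. Patient owes $2,655 (running OOP $3,008).
Claim 3 — $280: $60 to deductible, leaving $220; 10% of $220 = $22. Patient owes $82 (running OOP $3,090).
Claim 4 — $3,234: deductible met; 10% of $3,234 = $323.40. Patient pays $323.40; OOP now $3,413.40.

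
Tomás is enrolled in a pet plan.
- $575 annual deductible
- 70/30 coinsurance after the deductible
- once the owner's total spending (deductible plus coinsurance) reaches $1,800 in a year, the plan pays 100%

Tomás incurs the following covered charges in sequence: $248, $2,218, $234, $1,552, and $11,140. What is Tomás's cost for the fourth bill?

$465.60

Bill 1, $248: all of it applies to the deductible. Owner owes $248 (running OOP $248).
Bill 2, $2,218: $327 to deductible, leaving $1,891; 30% of $1,891 = $567.30. Cost to owner: $894.30. OOP to date $1,142.30.
Bill 3, $234: deductible already satisfied, so owner's share is 30% × $234 = $70.20. Owner pays $70.20; OOP now $1,212.50.
Bill 4, $1,552: 30% coinsurance on $1,552 = $465.60. Owner owes $465.60 (running OOP $1,678.10).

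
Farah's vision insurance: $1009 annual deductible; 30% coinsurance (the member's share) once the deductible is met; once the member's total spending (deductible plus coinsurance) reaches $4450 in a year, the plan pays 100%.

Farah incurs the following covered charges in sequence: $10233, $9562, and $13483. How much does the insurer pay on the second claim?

Claim 1 — $10233: $1009 to deductible, leaving $9224; member's 30% is $2767.20. Member owes $3776.20 (running OOP $3776.20). Plan pays $10233 − $3776.20 = $6456.80.
Claim 2 — $9562: 30% coinsurance on $9562 = $2868.60. OOP would hit $6644.80 > $4450, so the cap limits the member to $4450 − $3776.20 = $673.80. Insurer: $9562 − $673.80 = $8888.20.

$8888.20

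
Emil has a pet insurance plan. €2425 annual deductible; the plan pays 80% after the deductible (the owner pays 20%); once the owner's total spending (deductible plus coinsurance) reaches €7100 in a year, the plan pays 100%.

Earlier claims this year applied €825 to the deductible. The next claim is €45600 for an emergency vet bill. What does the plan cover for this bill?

Remaining deductible: €2425 − €825 = €1600.
The remaining €44000 (= €45600 − €1600) moves to coinsurance.
Coinsurance: €44000 × 20% = €8800.
So the owner owes €1600 + €8800 = €10400 before any cap.
That would bring total out-of-pocket to €11225, past the €7100 cap. The owner is capped at €7100 − €825 = €6275 on this claim.
Insurer pays the balance: €45600 − €6275 = €39325.

€39325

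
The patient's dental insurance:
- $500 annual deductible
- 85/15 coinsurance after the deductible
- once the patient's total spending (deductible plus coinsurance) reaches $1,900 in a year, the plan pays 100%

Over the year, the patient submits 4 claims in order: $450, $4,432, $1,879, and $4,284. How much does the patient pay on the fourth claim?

$460.85

Claim 1 ($450): fully absorbed by the deductible. Cost to patient: $450. OOP to date $450.
Claim 2 ($4,432): $50 finishes the deductible; $4,382 goes to coinsurance; 15% of $4,382 = $657.30. Patient owes $707.30 (running OOP $1,157.30).
Claim 3 ($1,879): 15% coinsurance on $1,879 = $281.85. Patient owes $281.85 (running OOP $1,439.15).
Claim 4 ($4,284): deductible met; 15% of $4,284 = $642.60. That would push OOP to $2,081.75, over the $1,900 cap, so patient pays $1,900 − $1,439.15 = $460.85.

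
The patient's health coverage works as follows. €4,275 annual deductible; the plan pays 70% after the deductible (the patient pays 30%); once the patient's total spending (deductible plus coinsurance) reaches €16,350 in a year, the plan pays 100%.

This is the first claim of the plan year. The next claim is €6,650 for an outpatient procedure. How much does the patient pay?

Deductible not yet touched, so the first €4,275 of the bill goes to the deductible.
After the €4,275 deductible portion, €6,650 − €4,275 = €2,375 is subject to coinsurance.
30% of €2,375 = €712.50 falls to the patient.
So the patient owes €4,275 + €712.50 = €4,987.50 before any cap.
Total out-of-pocket so far would be €0 + €4,987.50 = €4,987.50, below the €16,350 cap — no reduction.

€4,987.50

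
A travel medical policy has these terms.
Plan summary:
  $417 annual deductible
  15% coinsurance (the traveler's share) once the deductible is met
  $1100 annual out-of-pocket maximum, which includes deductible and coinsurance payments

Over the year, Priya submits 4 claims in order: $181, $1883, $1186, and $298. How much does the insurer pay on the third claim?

$1008.10

Bill 1, $181: all of it applies to the deductible. Traveler owes $181 (running OOP $181). Insurer: $181 − $181 = $0.
Bill 2, $1883: deductible takes $236, $1647 remains; 15% of $1647 = $247.05. Traveler pays $483.05; OOP now $664.05. Insurer: $1883 − $483.05 = $1399.95.
Bill 3, $1186: deductible already satisfied, so traveler's share is 15% × $1186 = $177.90. Cost to traveler: $177.90. OOP to date $841.95. Plan pays $1186 − $177.90 = $1008.10.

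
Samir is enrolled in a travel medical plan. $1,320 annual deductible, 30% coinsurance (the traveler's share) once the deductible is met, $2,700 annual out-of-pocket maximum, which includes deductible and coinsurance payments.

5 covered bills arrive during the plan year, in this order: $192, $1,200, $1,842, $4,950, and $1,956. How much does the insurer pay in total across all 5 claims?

$7,440

Bill 1, $192: entire amount goes to the deductible. Traveler owes $192 (running OOP $192). Plan pays $192 − $192 = $0.
Bill 2, $1,200: $1,128 to deductible, leaving $72; traveler's 30% is $21.60. Traveler pays $1,149.60; OOP now $1,341.60. Insurer: $1,200 − $1,149.60 = $50.40.
Bill 3, $1,842: deductible met; 30% of $1,842 = $552.60. Cost to traveler: $552.60. OOP to date $1,894.20. Plan pays $1,842 − $552.60 = $1,289.40.
Bill 4, $4,950: deductible met; 30% of $4,950 = $1,485. That would push OOP to $3,379.20, over the $2,700 cap, so traveler pays $2,700 − $1,894.20 = $805.80. Plan pays $4,950 − $805.80 = $4,144.20.
Bill 5, $1,956: deductible already satisfied, so traveler's share is 30% × $1,956 = $586.80. OOP would hit $3,286.80 > $2,700, so the cap limits the traveler to $2,700 − $2,700 = $0. Insurer: $1,956 − $0 = $1,956.
Insurer total: $0 + $50.40 + $1,289.40 + $4,144.20 + $1,956 = $7,440.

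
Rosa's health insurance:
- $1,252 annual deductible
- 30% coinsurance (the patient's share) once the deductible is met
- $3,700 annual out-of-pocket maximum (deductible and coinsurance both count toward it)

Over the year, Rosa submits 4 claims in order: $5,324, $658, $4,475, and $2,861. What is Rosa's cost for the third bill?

Claim 1 — $5,324: deductible takes $1,252, $4,072 remains; 30% of $4,072 = $1,221.60. Cost to patient: $2,473.60. OOP to date $2,473.60.
Claim 2 — $658: deductible already satisfied, so patient's share is 30% × $658 = $197.40. Patient pays $197.40; OOP now $2,671.
Claim 3 — $4,475: 30% coinsurance on $4,475 = $1,342.50. Adding that to $2,671 gives $4,013.50, past the $3,700 cap; patient pays only $3,700 − $2,671 = $1,029.

$1,029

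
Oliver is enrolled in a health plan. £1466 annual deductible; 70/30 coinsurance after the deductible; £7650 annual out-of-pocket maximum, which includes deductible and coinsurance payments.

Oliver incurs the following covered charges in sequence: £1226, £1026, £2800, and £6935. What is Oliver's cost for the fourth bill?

£2080.50

Bill 1, £1226: entire amount goes to the deductible. Patient owes £1226 (running OOP £1226).
Bill 2, £1026: £240 finishes the deductible; £786 goes to coinsurance; coinsurance £786 × 30% = £235.80. Cost to patient: £475.80. OOP to date £1701.80.
Bill 3, £2800: 30% coinsurance on £2800 = £840. Patient owes £840 (running OOP £2541.80).
Bill 4, £6935: deductible met; 30% of £6935 = £2080.50. Patient pays £2080.50; OOP now £4622.30.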